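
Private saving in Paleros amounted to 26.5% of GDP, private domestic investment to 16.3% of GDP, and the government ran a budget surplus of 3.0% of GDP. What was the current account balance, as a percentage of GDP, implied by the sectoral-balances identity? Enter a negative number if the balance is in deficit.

13.2

By the sectoral-balances identity, CA = (S_private - I) + (T - G).
Private balance = 26.5 - 16.3 = 10.2
Government balance (T - G) = 3.0
CA = 10.2 + 3.0 = 13.2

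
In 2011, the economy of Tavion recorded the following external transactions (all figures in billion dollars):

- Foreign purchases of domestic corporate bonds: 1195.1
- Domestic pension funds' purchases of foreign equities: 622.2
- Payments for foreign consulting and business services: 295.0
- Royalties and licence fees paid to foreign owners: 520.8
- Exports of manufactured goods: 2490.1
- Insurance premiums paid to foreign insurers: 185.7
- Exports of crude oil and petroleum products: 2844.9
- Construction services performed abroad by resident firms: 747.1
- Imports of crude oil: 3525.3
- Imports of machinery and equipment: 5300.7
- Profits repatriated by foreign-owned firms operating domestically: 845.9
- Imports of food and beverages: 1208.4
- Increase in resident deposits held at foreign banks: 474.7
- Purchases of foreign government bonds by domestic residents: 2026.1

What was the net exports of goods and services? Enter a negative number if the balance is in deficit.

Goods: -1208.4 + 2490.1 - 3525.3 - 5300.7 + 2844.9 = -4699.4
Services: -295.0 - 185.7 + 747.1 - 520.8 = -254.4
Trade balance = -4699.4 + (-254.4) = -4953.8
(Excluded from the trade balance — financial account: foreign purchases of domestic corporate bonds 1195.1, domestic pension funds' purchases of foreign equities 622.2, increase in resident deposits held at foreign banks 474.7, purchases of foreign government bonds by domestic residents 2026.1; primary income: profits repatriated by foreign-owned firms operating domestically 845.9.)

-4953.8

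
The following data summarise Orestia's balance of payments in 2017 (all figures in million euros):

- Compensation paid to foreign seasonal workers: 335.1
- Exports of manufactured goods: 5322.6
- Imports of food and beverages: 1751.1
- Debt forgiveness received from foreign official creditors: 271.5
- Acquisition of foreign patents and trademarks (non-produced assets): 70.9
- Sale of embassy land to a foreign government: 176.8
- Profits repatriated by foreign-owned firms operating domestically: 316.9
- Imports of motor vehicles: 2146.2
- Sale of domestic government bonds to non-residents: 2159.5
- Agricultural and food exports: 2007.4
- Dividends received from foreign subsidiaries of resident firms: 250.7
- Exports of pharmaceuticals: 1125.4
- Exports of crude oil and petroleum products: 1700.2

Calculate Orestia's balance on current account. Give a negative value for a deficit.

5857.0

Goods: -1751.1 + 1700.2 + 1125.4 - 2146.2 + 2007.4 + 5322.6 = 6258.3
Primary income: -316.9 + 250.7 - 335.1 = -401.3
Current account = 6258.3 + (-401.3) = 5857.0
(Excluded from the current account — capital account: debt forgiveness received from foreign official creditors 271.5, acquisition of foreign patents and trademarks (non-produced assets) 70.9, sale of embassy land to a foreign government 176.8; financial account: sale of domestic government bonds to non-residents 2159.5.)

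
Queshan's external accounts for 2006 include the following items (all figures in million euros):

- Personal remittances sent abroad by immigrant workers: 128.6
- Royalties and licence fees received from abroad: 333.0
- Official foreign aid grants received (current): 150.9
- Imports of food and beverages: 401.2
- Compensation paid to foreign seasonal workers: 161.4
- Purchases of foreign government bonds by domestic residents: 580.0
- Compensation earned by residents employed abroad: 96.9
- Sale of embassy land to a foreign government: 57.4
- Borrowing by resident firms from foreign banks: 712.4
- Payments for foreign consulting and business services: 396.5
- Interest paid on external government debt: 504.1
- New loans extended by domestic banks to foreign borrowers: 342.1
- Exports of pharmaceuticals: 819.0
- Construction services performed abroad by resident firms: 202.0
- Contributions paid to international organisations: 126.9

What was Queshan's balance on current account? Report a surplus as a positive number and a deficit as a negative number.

-116.9

Goods: -401.2 + 819.0 = 417.8
Services: -396.5 + 202.0 + 333.0 = 138.5
Primary income: 96.9 - 504.1 - 161.4 = -568.6
Secondary income: 150.9 - 126.9 - 128.6 = -104.6
Current account = 417.8 + 138.5 + (-568.6) + (-104.6) = -116.9
(Excluded from the current account — financial account: purchases of foreign government bonds by domestic residents 580.0, borrowing by resident firms from foreign banks 712.4, new loans extended by domestic banks to foreign borrowers 342.1; capital account: sale of embassy land to a foreign government 57.4.)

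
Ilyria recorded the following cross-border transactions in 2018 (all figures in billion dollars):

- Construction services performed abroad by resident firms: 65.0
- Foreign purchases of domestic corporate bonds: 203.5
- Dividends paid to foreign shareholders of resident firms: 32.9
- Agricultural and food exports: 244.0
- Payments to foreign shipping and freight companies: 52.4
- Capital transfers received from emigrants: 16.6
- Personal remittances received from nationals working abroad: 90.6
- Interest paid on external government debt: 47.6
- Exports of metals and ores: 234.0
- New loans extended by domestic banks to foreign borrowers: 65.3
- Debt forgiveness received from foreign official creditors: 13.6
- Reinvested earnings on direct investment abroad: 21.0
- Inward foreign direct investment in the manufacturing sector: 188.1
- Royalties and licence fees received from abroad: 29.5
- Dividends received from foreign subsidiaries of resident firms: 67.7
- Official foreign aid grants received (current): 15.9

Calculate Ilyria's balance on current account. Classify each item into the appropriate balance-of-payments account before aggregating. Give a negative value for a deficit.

Goods: 234.0 + 244.0 = 478.0
Services: -52.4 + 65.0 + 29.5 = 42.1
Primary income: -47.6 - 32.9 + 21.0 + 67.7 = 8.2
Secondary income: 90.6 + 15.9 = 106.5
Current account = 478.0 + 42.1 + 8.2 + 106.5 = 634.8
(Excluded from the current account — financial account: foreign purchases of domestic corporate bonds 203.5, new loans extended by domestic banks to foreign borrowers 65.3, inward foreign direct investment in the manufacturing sector 188.1; capital account: capital transfers received from emigrants 16.6, debt forgiveness received from foreign official creditors 13.6.)

634.8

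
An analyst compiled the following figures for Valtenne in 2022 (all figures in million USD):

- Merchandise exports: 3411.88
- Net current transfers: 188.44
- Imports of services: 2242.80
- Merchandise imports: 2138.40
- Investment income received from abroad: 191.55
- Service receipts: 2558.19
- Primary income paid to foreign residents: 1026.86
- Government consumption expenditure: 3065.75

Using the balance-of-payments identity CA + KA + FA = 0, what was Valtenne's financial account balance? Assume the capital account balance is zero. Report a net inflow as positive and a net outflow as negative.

Goods balance = 3411.88 - 2138.40 = 1273.48
Services balance = 2558.19 - 2242.80 = 315.39
Trade balance (goods + services) = 1273.48 + 315.39 = 1588.87
Net primary income = 191.55 - 1026.86 = -835.31
Net secondary income = 188.44
Current account = 1588.87 + (-835.31) + 188.44 = 942.00
Financial account = -(942.00) = -942.00

-942.00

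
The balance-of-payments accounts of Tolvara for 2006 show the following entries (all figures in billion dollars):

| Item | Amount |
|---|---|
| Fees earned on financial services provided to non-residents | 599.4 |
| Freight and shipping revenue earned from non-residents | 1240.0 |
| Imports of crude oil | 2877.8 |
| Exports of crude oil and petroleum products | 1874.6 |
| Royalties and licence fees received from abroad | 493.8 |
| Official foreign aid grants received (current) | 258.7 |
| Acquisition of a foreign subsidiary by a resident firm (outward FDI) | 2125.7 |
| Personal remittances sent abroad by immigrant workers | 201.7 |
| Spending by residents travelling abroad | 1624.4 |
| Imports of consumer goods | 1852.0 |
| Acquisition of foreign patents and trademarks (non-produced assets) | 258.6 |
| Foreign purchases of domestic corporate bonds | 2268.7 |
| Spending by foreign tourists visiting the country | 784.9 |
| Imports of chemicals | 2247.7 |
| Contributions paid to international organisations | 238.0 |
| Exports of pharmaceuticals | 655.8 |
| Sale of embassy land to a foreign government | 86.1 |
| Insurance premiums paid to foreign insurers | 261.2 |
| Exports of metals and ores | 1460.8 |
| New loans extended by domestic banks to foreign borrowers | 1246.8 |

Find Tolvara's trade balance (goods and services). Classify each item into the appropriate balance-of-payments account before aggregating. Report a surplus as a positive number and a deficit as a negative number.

Goods: 1460.8 - 1852.0 - 2877.8 - 2247.7 + 655.8 + 1874.6 = -2986.3
Services: -1624.4 + 493.8 + 784.9 + 1240.0 - 261.2 + 599.4 = 1232.5
Trade balance = -2986.3 + 1232.5 = -1753.8
(Excluded from the trade balance — secondary income: official foreign aid grants received (current) 258.7, personal remittances sent abroad by immigrant workers 201.7, contributions paid to international organisations 238.0; financial account: acquisition of a foreign subsidiary by a resident firm (outward FDI) 2125.7, foreign purchases of domestic corporate bonds 2268.7, new loans extended by domestic banks to foreign borrowers 1246.8; capital account: acquisition of foreign patents and trademarks (non-produced assets) 258.6, sale of embassy land to a foreign government 86.1.)

-1753.8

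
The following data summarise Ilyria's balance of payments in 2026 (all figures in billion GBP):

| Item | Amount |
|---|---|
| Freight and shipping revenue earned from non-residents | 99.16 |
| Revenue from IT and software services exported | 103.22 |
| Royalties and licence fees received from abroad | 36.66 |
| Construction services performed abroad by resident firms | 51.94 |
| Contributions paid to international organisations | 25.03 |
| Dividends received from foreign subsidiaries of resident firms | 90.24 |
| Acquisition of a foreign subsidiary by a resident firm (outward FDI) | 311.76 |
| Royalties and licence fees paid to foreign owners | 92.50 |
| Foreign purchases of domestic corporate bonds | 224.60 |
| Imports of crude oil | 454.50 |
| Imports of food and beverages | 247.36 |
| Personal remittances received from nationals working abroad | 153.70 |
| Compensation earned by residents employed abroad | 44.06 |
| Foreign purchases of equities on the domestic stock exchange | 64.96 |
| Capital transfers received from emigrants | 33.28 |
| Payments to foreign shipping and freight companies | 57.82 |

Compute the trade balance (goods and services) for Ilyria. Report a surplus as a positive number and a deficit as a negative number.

-561.20

Goods: -247.36 - 454.50 = -701.86
Services: 103.22 + 99.16 - 92.50 + 36.66 - 57.82 + 51.94 = 140.66
Trade balance = -701.86 + 140.66 = -561.20
(Excluded from the trade balance — secondary income: contributions paid to international organisations 25.03, personal remittances received from nationals working abroad 153.70; primary income: dividends received from foreign subsidiaries of resident firms 90.24, compensation earned by residents employed abroad 44.06; financial account: acquisition of a foreign subsidiary by a resident firm (outward FDI) 311.76, foreign purchases of domestic corporate bonds 224.60, foreign purchases of equities on the domestic stock exchange 64.96; capital account: capital transfers received from emigrants 33.28.)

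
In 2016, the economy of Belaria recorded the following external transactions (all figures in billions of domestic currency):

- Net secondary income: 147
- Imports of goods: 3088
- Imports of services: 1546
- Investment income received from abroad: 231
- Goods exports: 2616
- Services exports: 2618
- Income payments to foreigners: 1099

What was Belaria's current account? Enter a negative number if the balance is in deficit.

Goods balance = 2616 - 3088 = -472
Services balance = 2618 - 1546 = 1072
Trade balance (goods + services) = -472 + 1072 = 600
Net primary income = 231 - 1099 = -868
Net secondary income = 147
Current account = 600 + (-868) + 147 = -121

-121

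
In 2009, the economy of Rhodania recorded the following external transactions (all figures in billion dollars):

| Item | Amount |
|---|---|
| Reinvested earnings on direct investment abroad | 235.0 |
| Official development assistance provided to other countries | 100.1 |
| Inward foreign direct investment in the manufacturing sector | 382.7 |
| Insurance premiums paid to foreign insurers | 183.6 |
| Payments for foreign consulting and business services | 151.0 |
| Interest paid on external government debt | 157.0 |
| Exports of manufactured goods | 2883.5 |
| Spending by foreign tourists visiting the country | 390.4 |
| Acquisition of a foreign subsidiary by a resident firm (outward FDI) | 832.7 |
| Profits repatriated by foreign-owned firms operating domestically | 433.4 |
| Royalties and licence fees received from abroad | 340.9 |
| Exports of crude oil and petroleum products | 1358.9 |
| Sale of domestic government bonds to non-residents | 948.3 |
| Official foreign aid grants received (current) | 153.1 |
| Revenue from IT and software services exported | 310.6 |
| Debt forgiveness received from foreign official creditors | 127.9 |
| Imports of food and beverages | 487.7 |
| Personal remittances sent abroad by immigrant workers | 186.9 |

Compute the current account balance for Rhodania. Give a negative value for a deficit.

3972.7

Goods: 2883.5 - 487.7 + 1358.9 = 3754.7
Services: 310.6 + 390.4 - 151.0 + 340.9 - 183.6 = 707.3
Primary income: -157.0 - 433.4 + 235.0 = -355.4
Secondary income: 153.1 - 100.1 - 186.9 = -133.9
Current account = 3754.7 + 707.3 + (-355.4) + (-133.9) = 3972.7
(Excluded from the current account — financial account: inward foreign direct investment in the manufacturing sector 382.7, acquisition of a foreign subsidiary by a resident firm (outward FDI) 832.7, sale of domestic government bonds to non-residents 948.3; capital account: debt forgiveness received from foreign official creditors 127.9.)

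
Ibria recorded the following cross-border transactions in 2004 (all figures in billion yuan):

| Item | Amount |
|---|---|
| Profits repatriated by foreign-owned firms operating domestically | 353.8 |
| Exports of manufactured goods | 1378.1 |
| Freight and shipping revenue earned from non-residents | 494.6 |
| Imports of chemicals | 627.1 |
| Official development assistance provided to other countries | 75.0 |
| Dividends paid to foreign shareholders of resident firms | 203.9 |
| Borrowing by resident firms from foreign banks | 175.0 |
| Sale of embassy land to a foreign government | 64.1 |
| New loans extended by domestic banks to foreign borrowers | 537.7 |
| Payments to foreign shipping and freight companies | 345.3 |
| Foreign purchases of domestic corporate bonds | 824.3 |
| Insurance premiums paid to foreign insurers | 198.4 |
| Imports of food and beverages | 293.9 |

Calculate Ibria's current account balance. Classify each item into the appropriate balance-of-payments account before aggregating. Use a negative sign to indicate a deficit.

Goods: -627.1 - 293.9 + 1378.1 = 457.1
Services: -345.3 - 198.4 + 494.6 = -49.1
Primary income: -353.8 - 203.9 = -557.7
Secondary income: -75.0
Current account = 457.1 + (-49.1) + (-557.7) + (-75.0) = -224.7
(Excluded from the current account — financial account: borrowing by resident firms from foreign banks 175.0, new loans extended by domestic banks to foreign borrowers 537.7, foreign purchases of domestic corporate bonds 824.3; capital account: sale of embassy land to a foreign government 64.1.)

-224.7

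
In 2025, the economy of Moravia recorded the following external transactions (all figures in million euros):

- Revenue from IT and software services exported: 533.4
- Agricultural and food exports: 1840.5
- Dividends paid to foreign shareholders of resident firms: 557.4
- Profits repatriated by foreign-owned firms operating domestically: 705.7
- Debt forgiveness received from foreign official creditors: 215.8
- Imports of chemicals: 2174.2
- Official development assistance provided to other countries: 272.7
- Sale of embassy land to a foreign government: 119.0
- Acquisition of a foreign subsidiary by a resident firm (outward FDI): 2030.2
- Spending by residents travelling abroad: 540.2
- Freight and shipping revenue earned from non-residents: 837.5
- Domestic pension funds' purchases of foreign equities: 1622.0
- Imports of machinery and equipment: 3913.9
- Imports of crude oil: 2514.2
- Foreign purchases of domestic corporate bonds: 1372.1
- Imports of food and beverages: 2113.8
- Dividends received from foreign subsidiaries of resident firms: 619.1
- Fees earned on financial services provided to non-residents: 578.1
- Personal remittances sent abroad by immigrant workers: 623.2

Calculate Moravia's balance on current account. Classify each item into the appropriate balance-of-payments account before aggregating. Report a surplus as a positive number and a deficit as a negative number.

-9006.7

Goods: -2113.8 + 1840.5 - 2174.2 - 3913.9 - 2514.2 = -8875.6
Services: 533.4 + 578.1 + 837.5 - 540.2 = 1408.8
Primary income: -705.7 + 619.1 - 557.4 = -644.0
Secondary income: -272.7 - 623.2 = -895.9
Current account = (-8875.6) + 1408.8 + (-644.0) + (-895.9) = -9006.7
(Excluded from the current account — capital account: debt forgiveness received from foreign official creditors 215.8, sale of embassy land to a foreign government 119.0; financial account: acquisition of a foreign subsidiary by a resident firm (outward FDI) 2030.2, domestic pension funds' purchases of foreign equities 1622.0, foreign purchases of domestic corporate bonds 1372.1.)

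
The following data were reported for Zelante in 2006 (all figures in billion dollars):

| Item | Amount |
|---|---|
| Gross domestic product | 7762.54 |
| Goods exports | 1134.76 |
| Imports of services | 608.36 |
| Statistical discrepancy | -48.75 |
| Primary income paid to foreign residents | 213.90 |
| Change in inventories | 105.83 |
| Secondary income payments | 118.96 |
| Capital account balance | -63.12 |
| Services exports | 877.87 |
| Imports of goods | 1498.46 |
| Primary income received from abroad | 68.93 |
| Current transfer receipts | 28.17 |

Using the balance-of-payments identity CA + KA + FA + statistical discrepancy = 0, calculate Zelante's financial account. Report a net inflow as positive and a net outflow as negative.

441.82

Goods balance = 1134.76 - 1498.46 = -363.70
Services balance = 877.87 - 608.36 = 269.51
Trade balance (goods + services) = -363.70 + 269.51 = -94.19
Net primary income = 68.93 - 213.90 = -144.97
Net secondary income = 28.17 - 118.96 = -90.79
Current account = -94.19 + (-144.97) + (-90.79) = -329.95
Financial account = -(-329.95 + (-63.12) + (-48.75)) = 441.82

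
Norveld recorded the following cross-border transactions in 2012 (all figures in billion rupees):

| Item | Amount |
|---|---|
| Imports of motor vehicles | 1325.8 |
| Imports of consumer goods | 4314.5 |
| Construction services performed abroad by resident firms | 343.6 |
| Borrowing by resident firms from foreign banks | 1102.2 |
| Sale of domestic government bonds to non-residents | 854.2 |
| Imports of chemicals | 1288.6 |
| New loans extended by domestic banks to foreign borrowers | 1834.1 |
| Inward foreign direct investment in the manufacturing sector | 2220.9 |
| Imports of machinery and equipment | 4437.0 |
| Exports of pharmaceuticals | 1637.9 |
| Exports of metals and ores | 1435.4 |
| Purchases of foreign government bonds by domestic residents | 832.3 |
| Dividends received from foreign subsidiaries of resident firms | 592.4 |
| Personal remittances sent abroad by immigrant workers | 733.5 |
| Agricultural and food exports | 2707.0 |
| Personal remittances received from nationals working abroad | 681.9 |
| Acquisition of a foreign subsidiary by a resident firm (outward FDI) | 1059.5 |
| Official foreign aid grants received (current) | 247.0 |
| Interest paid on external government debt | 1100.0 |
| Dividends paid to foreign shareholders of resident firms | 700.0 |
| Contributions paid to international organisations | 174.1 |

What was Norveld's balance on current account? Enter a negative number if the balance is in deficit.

Goods: -1288.6 - 1325.8 + 1435.4 - 4437.0 + 1637.9 + 2707.0 - 4314.5 = -5585.6
Services: 343.6
Primary income: -1100.0 - 700.0 + 592.4 = -1207.6
Secondary income: 247.0 + 681.9 - 733.5 - 174.1 = 21.3
Current account = (-5585.6) + 343.6 + (-1207.6) + 21.3 = -6428.3
(Excluded from the current account — financial account: borrowing by resident firms from foreign banks 1102.2, sale of domestic government bonds to non-residents 854.2, new loans extended by domestic banks to foreign borrowers 1834.1, inward foreign direct investment in the manufacturing sector 2220.9, purchases of foreign government bonds by domestic residents 832.3, acquisition of a foreign subsidiary by a resident firm (outward FDI) 1059.5.)

-6428.3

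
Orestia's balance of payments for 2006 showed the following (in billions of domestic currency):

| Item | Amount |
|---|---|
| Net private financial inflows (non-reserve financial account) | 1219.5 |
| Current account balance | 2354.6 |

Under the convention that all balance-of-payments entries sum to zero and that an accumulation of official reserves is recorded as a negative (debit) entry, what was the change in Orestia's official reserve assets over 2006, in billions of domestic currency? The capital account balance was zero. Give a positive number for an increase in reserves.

3574.1

Official reserve transactions balance = -(2354.6 + 1219.5) = -3574.1
An accumulation of reserves is recorded as a debit (negative entry), so the change in the stock of reserves is the negative of that balance.
Change in official reserves = -(-3574.1) = 3574.1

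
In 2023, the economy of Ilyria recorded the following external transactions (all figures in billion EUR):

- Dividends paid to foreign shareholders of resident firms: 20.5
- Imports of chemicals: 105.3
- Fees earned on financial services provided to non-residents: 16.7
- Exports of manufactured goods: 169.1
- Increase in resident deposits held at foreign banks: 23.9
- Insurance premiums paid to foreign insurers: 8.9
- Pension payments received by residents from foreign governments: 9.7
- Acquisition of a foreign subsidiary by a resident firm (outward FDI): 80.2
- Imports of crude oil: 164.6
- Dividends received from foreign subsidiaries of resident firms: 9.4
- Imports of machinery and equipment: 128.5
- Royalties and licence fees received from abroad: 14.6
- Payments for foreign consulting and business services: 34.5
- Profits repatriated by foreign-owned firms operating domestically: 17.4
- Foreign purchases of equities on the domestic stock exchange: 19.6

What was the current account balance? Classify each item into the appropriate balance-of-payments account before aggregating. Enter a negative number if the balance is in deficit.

-260.2

Goods: -105.3 - 128.5 + 169.1 - 164.6 = -229.3
Services: 16.7 - 8.9 + 14.6 - 34.5 = -12.1
Primary income: -20.5 + 9.4 - 17.4 = -28.5
Secondary income: 9.7
Current account = (-229.3) + (-12.1) + (-28.5) + 9.7 = -260.2
(Excluded from the current account — financial account: increase in resident deposits held at foreign banks 23.9, acquisition of a foreign subsidiary by a resident firm (outward FDI) 80.2, foreign purchases of equities on the domestic stock exchange 19.6.)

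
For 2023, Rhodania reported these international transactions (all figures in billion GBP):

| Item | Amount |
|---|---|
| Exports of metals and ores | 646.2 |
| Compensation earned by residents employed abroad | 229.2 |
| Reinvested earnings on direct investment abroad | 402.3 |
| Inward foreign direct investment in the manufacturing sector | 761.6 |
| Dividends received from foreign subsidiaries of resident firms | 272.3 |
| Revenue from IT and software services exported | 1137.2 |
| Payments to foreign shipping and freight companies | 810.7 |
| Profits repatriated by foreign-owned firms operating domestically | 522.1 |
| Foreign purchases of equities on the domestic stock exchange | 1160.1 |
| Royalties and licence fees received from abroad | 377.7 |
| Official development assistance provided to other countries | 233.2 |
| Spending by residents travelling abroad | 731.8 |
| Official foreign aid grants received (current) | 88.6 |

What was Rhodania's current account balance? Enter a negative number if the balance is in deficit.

Goods: 646.2
Services: -731.8 + 377.7 - 810.7 + 1137.2 = -27.6
Primary income: 272.3 + 402.3 - 522.1 + 229.2 = 381.7
Secondary income: -233.2 + 88.6 = -144.6
Current account = 646.2 + (-27.6) + 381.7 + (-144.6) = 855.7
(Excluded from the current account — financial account: inward foreign direct investment in the manufacturing sector 761.6, foreign purchases of equities on the domestic stock exchange 1160.1.)

855.7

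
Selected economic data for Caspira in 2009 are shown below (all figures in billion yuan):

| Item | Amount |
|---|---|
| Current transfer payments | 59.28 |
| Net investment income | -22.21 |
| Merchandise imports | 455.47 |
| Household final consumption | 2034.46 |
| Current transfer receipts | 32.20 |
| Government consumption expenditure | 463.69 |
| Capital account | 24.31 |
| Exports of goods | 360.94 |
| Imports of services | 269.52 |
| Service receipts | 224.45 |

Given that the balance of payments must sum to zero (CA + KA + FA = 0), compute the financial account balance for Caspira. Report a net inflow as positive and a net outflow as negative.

164.58

Goods balance = 360.94 - 455.47 = -94.53
Services balance = 224.45 - 269.52 = -45.07
Trade balance (goods + services) = -94.53 + (-45.07) = -139.60
Net primary income = -22.21
Net secondary income = 32.20 - 59.28 = -27.08
Current account = -139.60 + (-22.21) + (-27.08) = -188.89
Financial account = -(-188.89 + 24.31) = 164.58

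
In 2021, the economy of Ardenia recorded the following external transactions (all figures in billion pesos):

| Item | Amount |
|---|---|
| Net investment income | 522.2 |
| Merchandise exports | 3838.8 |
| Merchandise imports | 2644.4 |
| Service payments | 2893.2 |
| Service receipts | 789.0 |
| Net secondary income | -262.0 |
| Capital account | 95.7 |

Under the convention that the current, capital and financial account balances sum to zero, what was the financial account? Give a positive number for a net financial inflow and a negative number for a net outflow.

Goods balance = 3838.8 - 2644.4 = 1194.4
Services balance = 789.0 - 2893.2 = -2104.2
Trade balance (goods + services) = 1194.4 + (-2104.2) = -909.8
Net primary income = 522.2
Net secondary income = -262.0
Current account = -909.8 + 522.2 + (-262.0) = -649.6
Financial account = -(-649.6 + 95.7) = 553.9

553.9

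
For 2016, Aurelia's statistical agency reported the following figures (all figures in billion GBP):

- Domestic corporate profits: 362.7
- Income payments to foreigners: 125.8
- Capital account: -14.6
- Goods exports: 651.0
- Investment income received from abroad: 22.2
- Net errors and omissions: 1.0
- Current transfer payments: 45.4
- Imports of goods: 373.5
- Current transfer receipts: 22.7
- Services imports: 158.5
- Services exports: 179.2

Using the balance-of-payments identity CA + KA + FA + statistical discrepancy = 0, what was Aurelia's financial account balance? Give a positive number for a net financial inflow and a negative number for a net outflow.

Goods balance = 651.0 - 373.5 = 277.5
Services balance = 179.2 - 158.5 = 20.7
Trade balance (goods + services) = 277.5 + 20.7 = 298.2
Net primary income = 22.2 - 125.8 = -103.6
Net secondary income = 22.7 - 45.4 = -22.7
Current account = 298.2 + (-103.6) + (-22.7) = 171.9
Financial account = -(171.9 + (-14.6) + 1.0) = -158.3

-158.3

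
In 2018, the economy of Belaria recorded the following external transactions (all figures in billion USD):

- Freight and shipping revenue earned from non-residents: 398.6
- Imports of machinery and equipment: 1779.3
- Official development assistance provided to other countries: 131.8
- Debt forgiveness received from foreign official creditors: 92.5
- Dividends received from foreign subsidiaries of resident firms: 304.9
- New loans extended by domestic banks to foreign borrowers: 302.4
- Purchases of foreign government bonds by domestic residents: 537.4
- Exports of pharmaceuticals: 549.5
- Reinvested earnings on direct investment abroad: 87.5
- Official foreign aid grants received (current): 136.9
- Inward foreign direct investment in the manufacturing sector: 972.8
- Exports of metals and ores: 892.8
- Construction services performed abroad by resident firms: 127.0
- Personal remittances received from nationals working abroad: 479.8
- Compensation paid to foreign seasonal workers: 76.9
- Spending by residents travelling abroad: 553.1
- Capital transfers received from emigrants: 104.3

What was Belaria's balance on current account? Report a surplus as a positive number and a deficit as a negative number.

Goods: 892.8 + 549.5 - 1779.3 = -337.0
Services: 398.6 + 127.0 - 553.1 = -27.5
Primary income: 87.5 - 76.9 + 304.9 = 315.5
Secondary income: 479.8 + 136.9 - 131.8 = 484.9
Current account = (-337.0) + (-27.5) + 315.5 + 484.9 = 435.9
(Excluded from the current account — capital account: debt forgiveness received from foreign official creditors 92.5, capital transfers received from emigrants 104.3; financial account: new loans extended by domestic banks to foreign borrowers 302.4, purchases of foreign government bonds by domestic residents 537.4, inward foreign direct investment in the manufacturing sector 972.8.)

435.9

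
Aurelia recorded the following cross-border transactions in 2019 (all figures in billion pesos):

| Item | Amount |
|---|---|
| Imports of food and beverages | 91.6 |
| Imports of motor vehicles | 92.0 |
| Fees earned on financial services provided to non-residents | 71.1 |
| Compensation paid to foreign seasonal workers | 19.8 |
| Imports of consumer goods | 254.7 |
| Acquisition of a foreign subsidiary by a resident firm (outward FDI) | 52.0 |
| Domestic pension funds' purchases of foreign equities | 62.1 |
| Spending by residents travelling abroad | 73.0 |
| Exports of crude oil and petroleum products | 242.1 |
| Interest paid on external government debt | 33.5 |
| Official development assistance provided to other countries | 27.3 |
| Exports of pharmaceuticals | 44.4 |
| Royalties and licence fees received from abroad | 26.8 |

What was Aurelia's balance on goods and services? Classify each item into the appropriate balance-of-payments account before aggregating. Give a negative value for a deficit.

-126.9

Goods: -92.0 + 44.4 - 91.6 - 254.7 + 242.1 = -151.8
Services: 26.8 + 71.1 - 73.0 = 24.9
Trade balance = -151.8 + 24.9 = -126.9
(Excluded from the trade balance — primary income: compensation paid to foreign seasonal workers 19.8, interest paid on external government debt 33.5; financial account: acquisition of a foreign subsidiary by a resident firm (outward FDI) 52.0, domestic pension funds' purchases of foreign equities 62.1; secondary income: official development assistance provided to other countries 27.3.)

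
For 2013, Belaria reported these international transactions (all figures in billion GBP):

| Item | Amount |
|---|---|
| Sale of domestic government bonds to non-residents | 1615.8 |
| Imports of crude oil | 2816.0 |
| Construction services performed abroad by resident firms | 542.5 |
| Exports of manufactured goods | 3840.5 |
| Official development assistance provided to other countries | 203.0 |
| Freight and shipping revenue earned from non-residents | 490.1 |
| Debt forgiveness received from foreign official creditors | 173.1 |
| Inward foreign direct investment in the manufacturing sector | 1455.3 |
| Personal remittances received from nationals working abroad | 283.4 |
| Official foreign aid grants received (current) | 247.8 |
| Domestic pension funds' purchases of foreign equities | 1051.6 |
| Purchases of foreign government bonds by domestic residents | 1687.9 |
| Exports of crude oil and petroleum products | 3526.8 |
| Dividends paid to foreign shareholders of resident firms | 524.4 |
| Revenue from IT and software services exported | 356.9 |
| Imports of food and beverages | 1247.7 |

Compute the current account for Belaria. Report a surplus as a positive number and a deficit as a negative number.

Goods: 3526.8 - 2816.0 - 1247.7 + 3840.5 = 3303.6
Services: 490.1 + 542.5 + 356.9 = 1389.5
Primary income: -524.4
Secondary income: 247.8 - 203.0 + 283.4 = 328.2
Current account = 3303.6 + 1389.5 + (-524.4) + 328.2 = 4496.9
(Excluded from the current account — financial account: sale of domestic government bonds to non-residents 1615.8, inward foreign direct investment in the manufacturing sector 1455.3, domestic pension funds' purchases of foreign equities 1051.6, purchases of foreign government bonds by domestic residents 1687.9; capital account: debt forgiveness received from foreign official creditors 173.1.)

4496.9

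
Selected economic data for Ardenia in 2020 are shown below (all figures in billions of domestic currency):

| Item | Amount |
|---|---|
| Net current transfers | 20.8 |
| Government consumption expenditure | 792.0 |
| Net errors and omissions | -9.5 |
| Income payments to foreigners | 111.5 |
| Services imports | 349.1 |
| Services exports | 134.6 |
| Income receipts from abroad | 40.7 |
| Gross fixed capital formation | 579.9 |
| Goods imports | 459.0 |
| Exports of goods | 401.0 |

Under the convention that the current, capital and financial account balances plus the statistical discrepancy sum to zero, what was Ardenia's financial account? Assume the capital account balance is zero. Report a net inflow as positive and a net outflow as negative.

332.0

Goods balance = 401.0 - 459.0 = -58.0
Services balance = 134.6 - 349.1 = -214.5
Trade balance (goods + services) = -58.0 + (-214.5) = -272.5
Net primary income = 40.7 - 111.5 = -70.8
Net secondary income = 20.8
Current account = -272.5 + (-70.8) + 20.8 = -322.5
Financial account = -(-322.5 + (-9.5)) = 332.0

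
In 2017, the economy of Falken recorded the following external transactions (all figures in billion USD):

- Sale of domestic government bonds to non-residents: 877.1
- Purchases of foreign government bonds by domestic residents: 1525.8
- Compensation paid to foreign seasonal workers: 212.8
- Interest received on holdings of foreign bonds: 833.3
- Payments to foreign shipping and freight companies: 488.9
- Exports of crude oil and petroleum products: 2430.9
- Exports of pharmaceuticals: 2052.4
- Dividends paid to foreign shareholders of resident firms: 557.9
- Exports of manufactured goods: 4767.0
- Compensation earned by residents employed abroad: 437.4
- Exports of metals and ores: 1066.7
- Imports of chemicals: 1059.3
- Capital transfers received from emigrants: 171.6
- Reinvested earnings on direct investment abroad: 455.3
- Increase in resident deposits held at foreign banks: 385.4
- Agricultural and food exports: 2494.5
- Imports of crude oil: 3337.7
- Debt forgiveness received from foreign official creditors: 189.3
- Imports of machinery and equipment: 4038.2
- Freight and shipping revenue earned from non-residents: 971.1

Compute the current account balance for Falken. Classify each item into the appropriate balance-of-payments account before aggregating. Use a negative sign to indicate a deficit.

Goods: -1059.3 + 2494.5 - 3337.7 + 2430.9 + 1066.7 - 4038.2 + 4767.0 + 2052.4 = 4376.3
Services: 971.1 - 488.9 = 482.2
Primary income: -557.9 + 833.3 + 437.4 - 212.8 + 455.3 = 955.3
Current account = 4376.3 + 482.2 + 955.3 = 5813.8
(Excluded from the current account — financial account: sale of domestic government bonds to non-residents 877.1, purchases of foreign government bonds by domestic residents 1525.8, increase in resident deposits held at foreign banks 385.4; capital account: capital transfers received from emigrants 171.6, debt forgiveness received from foreign official creditors 189.3.)

5813.8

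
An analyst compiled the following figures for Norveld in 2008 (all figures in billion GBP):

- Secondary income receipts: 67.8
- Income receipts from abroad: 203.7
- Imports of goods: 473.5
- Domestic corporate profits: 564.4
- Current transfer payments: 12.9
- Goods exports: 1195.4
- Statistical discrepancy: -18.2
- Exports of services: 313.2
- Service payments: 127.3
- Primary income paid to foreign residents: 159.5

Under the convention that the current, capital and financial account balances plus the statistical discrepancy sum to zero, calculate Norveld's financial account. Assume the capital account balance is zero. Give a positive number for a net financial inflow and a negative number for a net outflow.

-988.7

Goods balance = 1195.4 - 473.5 = 721.9
Services balance = 313.2 - 127.3 = 185.9
Trade balance (goods + services) = 721.9 + 185.9 = 907.8
Net primary income = 203.7 - 159.5 = 44.2
Net secondary income = 67.8 - 12.9 = 54.9
Current account = 907.8 + 44.2 + 54.9 = 1006.9
Financial account = -(1006.9 + (-18.2)) = -988.7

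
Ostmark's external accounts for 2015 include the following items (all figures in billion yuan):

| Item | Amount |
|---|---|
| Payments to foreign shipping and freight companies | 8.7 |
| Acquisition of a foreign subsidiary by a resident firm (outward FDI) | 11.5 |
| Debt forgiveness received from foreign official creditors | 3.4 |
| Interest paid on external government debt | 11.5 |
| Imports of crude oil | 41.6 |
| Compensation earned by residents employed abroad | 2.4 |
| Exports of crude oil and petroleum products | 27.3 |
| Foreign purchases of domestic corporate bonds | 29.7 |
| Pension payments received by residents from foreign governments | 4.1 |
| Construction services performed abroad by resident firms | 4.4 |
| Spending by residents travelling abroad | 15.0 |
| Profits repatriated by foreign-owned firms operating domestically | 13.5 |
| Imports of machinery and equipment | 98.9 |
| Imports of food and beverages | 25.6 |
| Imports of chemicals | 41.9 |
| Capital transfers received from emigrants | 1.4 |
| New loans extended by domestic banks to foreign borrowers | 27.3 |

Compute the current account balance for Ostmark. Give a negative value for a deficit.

-218.5

Goods: -25.6 - 98.9 - 41.9 - 41.6 + 27.3 = -180.7
Services: -15.0 - 8.7 + 4.4 = -19.3
Primary income: -13.5 - 11.5 + 2.4 = -22.6
Secondary income: 4.1
Current account = (-180.7) + (-19.3) + (-22.6) + 4.1 = -218.5
(Excluded from the current account — financial account: acquisition of a foreign subsidiary by a resident firm (outward FDI) 11.5, foreign purchases of domestic corporate bonds 29.7, new loans extended by domestic banks to foreign borrowers 27.3; capital account: debt forgiveness received from foreign official creditors 3.4, capital transfers received from emigrants 1.4.)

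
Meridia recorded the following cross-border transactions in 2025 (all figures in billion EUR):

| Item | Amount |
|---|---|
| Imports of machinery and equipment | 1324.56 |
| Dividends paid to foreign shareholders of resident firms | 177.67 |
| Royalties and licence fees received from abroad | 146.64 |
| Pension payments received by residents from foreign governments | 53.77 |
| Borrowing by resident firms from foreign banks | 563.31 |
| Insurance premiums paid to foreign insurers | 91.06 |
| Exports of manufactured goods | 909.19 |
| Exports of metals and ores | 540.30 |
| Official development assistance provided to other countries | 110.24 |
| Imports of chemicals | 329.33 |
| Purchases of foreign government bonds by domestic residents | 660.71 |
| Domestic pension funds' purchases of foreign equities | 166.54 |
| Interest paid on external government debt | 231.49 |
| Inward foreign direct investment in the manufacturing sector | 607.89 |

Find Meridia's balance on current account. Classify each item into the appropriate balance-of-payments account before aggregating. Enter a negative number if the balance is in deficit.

-614.45

Goods: -329.33 + 540.30 - 1324.56 + 909.19 = -204.40
Services: 146.64 - 91.06 = 55.58
Primary income: -231.49 - 177.67 = -409.16
Secondary income: 53.77 - 110.24 = -56.47
Current account = (-204.40) + 55.58 + (-409.16) + (-56.47) = -614.45
(Excluded from the current account — financial account: borrowing by resident firms from foreign banks 563.31, purchases of foreign government bonds by domestic residents 660.71, domestic pension funds' purchases of foreign equities 166.54, inward foreign direct investment in the manufacturing sector 607.89.)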